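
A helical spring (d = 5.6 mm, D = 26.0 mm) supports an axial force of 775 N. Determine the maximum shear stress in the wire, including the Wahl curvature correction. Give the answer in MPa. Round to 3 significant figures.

Spring index C = D/d = 26.0/5.6 = 4.6429
K_W = (4C−1)/(4C−4) + 0.615/C = 17.571/14.571 + 0.1325 = 1.3383
τ₀ = 8FD/(πd³) = 8·775·26.0/(π·5.6³) = 161200/551.71 = 292.18 MPa
τ_max = K·τ₀ = 1.3383 × 292.18 = 391.04 MPa

391 MPa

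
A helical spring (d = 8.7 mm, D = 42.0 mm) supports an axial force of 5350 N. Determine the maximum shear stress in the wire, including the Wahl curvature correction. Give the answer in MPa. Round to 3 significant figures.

1150 MPa

Spring index C = D/d = 42.0/8.7 = 4.8276
K_W = (4C−1)/(4C−4) + 0.615/C = 18.310/15.310 + 0.1274 = 1.3233
τ₀ = 8FD/(πd³) = 8·5350·42.0/(π·8.7³) = 1.7976e+06/2068.7 = 868.93 MPa
τ_max = K·τ₀ = 1.3233 × 868.93 = 1149.9 MPa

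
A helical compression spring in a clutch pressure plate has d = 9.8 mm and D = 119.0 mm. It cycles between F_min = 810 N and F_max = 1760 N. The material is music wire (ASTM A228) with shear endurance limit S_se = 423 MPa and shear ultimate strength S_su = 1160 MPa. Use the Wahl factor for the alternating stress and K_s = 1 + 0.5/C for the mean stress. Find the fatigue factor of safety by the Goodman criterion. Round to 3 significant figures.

C = D/d = 119.0/9.8 = 12.1429; K_W = (4C−1)/(4C−4)+0.615/C = 1.1180; K_s = 1+0.5/C = 1.0412
F_a = (F_max−F_min)/2 = 475 N; F_m = (F_max+F_min)/2 = 1285 N
τ_a = K_W·8F_aD/(πd³) = 1.1180 × 152.93 = 170.97 MPa
τ_m = K_s·8F_mD/(πd³) = 1.0412 × 413.73 = 430.76 MPa
Goodman: 1/n_f = τ_a/S_se + τ_m/S_su = 170.97/423 + 430.76/1160 = 0.40419 + 0.37135 = 0.77554
n_f = 1/0.77554 = 1.289

1.29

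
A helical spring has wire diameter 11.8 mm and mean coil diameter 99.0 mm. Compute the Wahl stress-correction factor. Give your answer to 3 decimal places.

C = D/d = 99.0/11.8 = 8.3898
K_W = (4C−1)/(4C−4) + 0.615/C = 32.559/29.559 + 0.0733 = 1.1748

1.175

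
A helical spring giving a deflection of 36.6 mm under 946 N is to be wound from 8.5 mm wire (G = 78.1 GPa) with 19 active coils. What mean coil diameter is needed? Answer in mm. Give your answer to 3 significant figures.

Required rate k = F/δ = 946/36.6 = 25.847 N/mm
D = (Gd⁴/(8N_a·k))^(1/3) = (78.1×10³·8.5⁴/(8·19·25.847))^(1/3)
  = (103770)^(1/3) = 46.9920 mm

47.0 mm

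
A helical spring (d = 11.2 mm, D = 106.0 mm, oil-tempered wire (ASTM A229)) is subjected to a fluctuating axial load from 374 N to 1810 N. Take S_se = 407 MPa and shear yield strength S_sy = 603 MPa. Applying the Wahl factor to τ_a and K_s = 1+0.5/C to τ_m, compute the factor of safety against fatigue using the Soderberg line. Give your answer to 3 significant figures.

C = D/d = 106.0/11.2 = 9.4643; K_W = (4C−1)/(4C−4)+0.615/C = 1.1536; K_s = 1+0.5/C = 1.0528
F_a = (F_max−F_min)/2 = 718 N; F_m = (F_max+F_min)/2 = 1092 N
τ_a = K_W·8F_aD/(πd³) = 1.1536 × 137.95 = 159.14 MPa
τ_m = K_s·8F_mD/(πd³) = 1.0528 × 209.8 = 220.89 MPa
Soderberg: 1/n_f = τ_a/S_se + τ_m/S_sy = 159.14/407 + 220.89/603 = 0.39100 + 0.36632 = 0.75731
n_f = 1/0.75731 = 1.32

1.32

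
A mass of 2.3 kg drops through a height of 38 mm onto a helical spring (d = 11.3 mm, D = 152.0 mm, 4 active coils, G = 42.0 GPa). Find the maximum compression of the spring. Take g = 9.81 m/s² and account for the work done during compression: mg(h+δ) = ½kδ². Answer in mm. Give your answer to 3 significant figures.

20.9 mm

k = Gd⁴/(8D³N_a) = (42.0×10³)(11.3⁴)/(8·152.0³·4) = 6.0937 N/mm
W = mg = 2.3 × 9.81 = 22.563 N
½kδ² − Wδ − Wh = 0 → δ = (W + √(W² + 2kWh))/k
δ = (22.563 + √(509.09 + 10449.4))/6.0937 = (22.563 + 104.68)/6.0937 = 20.881 mm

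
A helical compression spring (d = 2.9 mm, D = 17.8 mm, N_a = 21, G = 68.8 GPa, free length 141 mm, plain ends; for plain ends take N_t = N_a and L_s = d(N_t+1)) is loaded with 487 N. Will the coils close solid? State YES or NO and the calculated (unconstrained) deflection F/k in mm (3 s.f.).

k = Gd⁴/(8D³N_a) = (68.8×10³)(2.9⁴)/(8·17.8³·21) = 5.1358 N/mm
N_t = 21; L_s = 2.9·22 = 63.8 mm; δ_solid = L₀ − L_s = 141 − 63.8 = 77.2 mm
δ = F/k = 487/5.1358 = 94.824 mm
δ ≥ δ_solid → spring goes solid

YES, δ = 94.8 mm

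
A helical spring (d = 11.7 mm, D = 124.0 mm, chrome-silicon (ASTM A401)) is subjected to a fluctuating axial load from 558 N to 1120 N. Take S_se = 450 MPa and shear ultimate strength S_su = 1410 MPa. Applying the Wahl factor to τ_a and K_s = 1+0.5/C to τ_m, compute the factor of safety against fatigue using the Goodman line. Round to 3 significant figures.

3.81

C = D/d = 124.0/11.7 = 10.5983; K_W = (4C−1)/(4C−4)+0.615/C = 1.1362; K_s = 1+0.5/C = 1.0472
F_a = (F_max−F_min)/2 = 281 N; F_m = (F_max+F_min)/2 = 839 N
τ_a = K_W·8F_aD/(πd³) = 1.1362 × 55.4 = 62.944 MPa
τ_m = K_s·8F_mD/(πd³) = 1.0472 × 165.41 = 173.22 MPa
Goodman: 1/n_f = τ_a/S_se + τ_m/S_su = 62.944/450 + 173.22/1410 = 0.13988 + 0.12285 = 0.26272
n_f = 1/0.26272 = 3.806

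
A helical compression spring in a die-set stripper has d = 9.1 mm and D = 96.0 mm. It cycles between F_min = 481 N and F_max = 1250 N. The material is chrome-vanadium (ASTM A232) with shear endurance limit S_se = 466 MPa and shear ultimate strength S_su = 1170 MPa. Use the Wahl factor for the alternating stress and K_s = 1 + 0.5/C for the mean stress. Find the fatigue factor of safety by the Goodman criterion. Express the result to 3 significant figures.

1.80

C = D/d = 96.0/9.1 = 10.5495; K_W = (4C−1)/(4C−4)+0.615/C = 1.1368; K_s = 1+0.5/C = 1.0474
F_a = (F_max−F_min)/2 = 384.5 N; F_m = (F_max+F_min)/2 = 865.5 N
τ_a = K_W·8F_aD/(πd³) = 1.1368 × 124.73 = 141.8 MPa
τ_m = K_s·8F_mD/(πd³) = 1.0474 × 280.77 = 294.08 MPa
Goodman: 1/n_f = τ_a/S_se + τ_m/S_su = 141.8/466 + 294.08/1170 = 0.30430 + 0.25135 = 0.55565
n_f = 1/0.55565 = 1.8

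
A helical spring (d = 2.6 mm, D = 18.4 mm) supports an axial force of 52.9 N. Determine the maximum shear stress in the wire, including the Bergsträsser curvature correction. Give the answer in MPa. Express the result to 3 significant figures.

Spring index C = D/d = 18.4/2.6 = 7.0769
K_B = (4C+2)/(4C−3) = 30.308/25.308 = 1.1976
τ₀ = 8FD/(πd³) = 8·52.9·18.4/(π·2.6³) = 7786.88/55.217 = 141.02 MPa
τ_max = K·τ₀ = 1.1976 × 141.02 = 168.89 MPa

169 MPa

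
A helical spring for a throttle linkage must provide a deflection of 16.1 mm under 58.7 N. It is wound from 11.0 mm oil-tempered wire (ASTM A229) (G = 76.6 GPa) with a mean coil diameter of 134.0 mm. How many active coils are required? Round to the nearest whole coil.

Required rate k = F/δ = 58.7/16.1 = 3.646 N/mm
N_a = Gd⁴/(8D³k) = (76.6×10³ × 11.0⁴)/(8 × 134.0³ × 3.646)
    = 1.1215e+09 / 7.01805e+07 = 15.98 → 16 coils

16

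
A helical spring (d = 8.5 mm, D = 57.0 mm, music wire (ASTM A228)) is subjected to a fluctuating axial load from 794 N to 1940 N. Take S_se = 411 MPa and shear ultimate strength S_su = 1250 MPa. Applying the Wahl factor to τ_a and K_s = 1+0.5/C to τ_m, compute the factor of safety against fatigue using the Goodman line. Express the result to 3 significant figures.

C = D/d = 57.0/8.5 = 6.7059; K_W = (4C−1)/(4C−4)+0.615/C = 1.2232; K_s = 1+0.5/C = 1.0746
F_a = (F_max−F_min)/2 = 573 N; F_m = (F_max+F_min)/2 = 1367 N
τ_a = K_W·8F_aD/(πd³) = 1.2232 × 135.43 = 165.65 MPa
τ_m = K_s·8F_mD/(πd³) = 1.0746 × 323.09 = 347.18 MPa
Goodman: 1/n_f = τ_a/S_se + τ_m/S_su = 165.65/411 + 347.18/1250 = 0.40304 + 0.27775 = 0.68079
n_f = 1/0.68079 = 1.469

1.47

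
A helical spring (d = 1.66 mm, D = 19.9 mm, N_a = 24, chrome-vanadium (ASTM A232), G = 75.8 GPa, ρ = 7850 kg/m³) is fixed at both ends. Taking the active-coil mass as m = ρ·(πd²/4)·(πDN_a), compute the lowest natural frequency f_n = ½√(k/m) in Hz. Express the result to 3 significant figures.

k = Gd⁴/(8D³N_a) = (75.8×10³)(1.66⁴)/(8·19.9³·24) = 0.3804 N/mm = 380.4 N/m
Wire length L = πDN_a = π·19.9·24 = 1500.4 mm
m = ρ·(πd²/4)·L = 7850 × 2.1642×10⁻⁶ m² × 1.5004 m = 0.025491 kg
f_n = ½√(k/m) = 0.5·√(380.4/0.025491) = 0.5·√(14923) = 61.08 Hz

61.1 Hz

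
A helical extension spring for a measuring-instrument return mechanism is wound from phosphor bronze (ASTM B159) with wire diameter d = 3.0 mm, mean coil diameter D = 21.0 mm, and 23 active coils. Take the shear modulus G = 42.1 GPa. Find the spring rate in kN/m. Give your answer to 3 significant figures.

k = Gd⁴/(8D³N_a) = (42.1×10³ × 3.0⁴) / (8 × 21.0³ × 23)
  = 3.4101e+06 / 1.70402e+06 = 2.0012 N/mm

2.00 kN/m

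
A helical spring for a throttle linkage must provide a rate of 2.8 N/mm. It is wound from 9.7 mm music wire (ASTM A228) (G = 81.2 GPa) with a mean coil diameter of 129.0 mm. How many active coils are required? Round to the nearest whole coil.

15

N_a = Gd⁴/(8D³k) = (81.2×10³ × 9.7⁴)/(8 × 129.0³ × 2.8)
    = 7.18858e+08 / 4.80858e+07 = 14.95 → 15 coils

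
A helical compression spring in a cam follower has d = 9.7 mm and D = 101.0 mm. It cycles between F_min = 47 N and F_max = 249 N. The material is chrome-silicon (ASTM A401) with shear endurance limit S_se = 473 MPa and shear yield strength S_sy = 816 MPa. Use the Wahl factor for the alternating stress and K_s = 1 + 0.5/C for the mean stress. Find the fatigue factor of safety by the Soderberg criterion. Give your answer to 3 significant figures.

C = D/d = 101.0/9.7 = 10.4124; K_W = (4C−1)/(4C−4)+0.615/C = 1.1387; K_s = 1+0.5/C = 1.0480
F_a = (F_max−F_min)/2 = 101 N; F_m = (F_max+F_min)/2 = 148 N
τ_a = K_W·8F_aD/(πd³) = 1.1387 × 28.462 = 32.411 MPa
τ_m = K_s·8F_mD/(πd³) = 1.0480 × 41.707 = 43.71 MPa
Soderberg: 1/n_f = τ_a/S_se + τ_m/S_sy = 32.411/473 + 43.71/816 = 0.06852 + 0.05357 = 0.12209
n_f = 1/0.12209 = 8.191

8.19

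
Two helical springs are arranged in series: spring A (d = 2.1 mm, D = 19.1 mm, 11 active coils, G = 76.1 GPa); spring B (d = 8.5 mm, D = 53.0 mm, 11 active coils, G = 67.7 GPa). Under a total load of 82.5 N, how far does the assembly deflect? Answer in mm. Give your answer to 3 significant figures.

k_A = Gd⁴/(8D³N_a) = (76.1×10³)(2.1⁴)/(8·19.1³·11) = 2.4137 N/mm
k_B = Gd⁴/(8D³N_a) = (67.7×10³)(8.5⁴)/(8·53.0³·11) = 26.975 N/mm
Series: 1/k_eq = 1/2.4137 + 1/26.975 = 0.45138; k_eq = 2.2154 N/mm
δ = F/k_eq = 82.5/2.2154 = 37.239 mm

37.2 mm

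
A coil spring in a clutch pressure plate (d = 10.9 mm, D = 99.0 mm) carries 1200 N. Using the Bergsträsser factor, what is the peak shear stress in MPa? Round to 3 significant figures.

Spring index C = D/d = 99.0/10.9 = 9.0826
K_B = (4C+2)/(4C−3) = 38.330/33.330 = 1.1500
τ₀ = 8FD/(πd³) = 8·1200·99.0/(π·10.9³) = 950400/4068.5 = 233.6 MPa
τ_max = K·τ₀ = 1.1500 × 233.6 = 268.65 MPa

269 MPa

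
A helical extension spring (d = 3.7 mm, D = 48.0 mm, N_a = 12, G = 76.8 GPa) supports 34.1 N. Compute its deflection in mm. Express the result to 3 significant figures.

25.2 mm

k = Gd⁴/(8D³N_a) = (76.8×10³)(3.7⁴)/(8·48.0³·12) = 1.3557 N/mm
δ = F/k = 34.1 / 1.3557 = 25.153 mm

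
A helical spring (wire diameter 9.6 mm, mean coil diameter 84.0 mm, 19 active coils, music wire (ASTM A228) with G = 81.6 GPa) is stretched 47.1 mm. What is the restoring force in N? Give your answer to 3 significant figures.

362 N

k = Gd⁴/(8D³N_a) = (81.6×10³)(9.6⁴)/(8·84.0³·19) = 7.693 N/mm
F = k·δ = 7.693 × 47.1 = 362.34 N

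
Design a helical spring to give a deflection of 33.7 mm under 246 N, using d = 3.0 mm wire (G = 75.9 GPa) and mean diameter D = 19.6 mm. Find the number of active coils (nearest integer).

Required rate k = F/δ = 246/33.7 = 7.2997 N/mm
N_a = Gd⁴/(8D³k) = (75.9×10³ × 3.0⁴)/(8 × 19.6³ × 7.2997)
    = 6.1479e+06 / 439707 = 13.98 → 14 coils

14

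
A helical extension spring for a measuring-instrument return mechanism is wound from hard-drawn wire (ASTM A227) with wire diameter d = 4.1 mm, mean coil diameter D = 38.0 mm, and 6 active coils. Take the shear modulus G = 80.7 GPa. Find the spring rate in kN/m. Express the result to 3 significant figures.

k = Gd⁴/(8D³N_a) = (80.7×10³ × 4.1⁴) / (8 × 38.0³ × 6)
  = 2.28039e+07 / 2.63386e+06 = 8.658 N/mm

8.66 kN/m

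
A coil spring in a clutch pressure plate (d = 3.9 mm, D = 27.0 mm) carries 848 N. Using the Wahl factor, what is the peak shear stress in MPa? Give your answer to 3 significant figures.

Spring index C = D/d = 27.0/3.9 = 6.9231
K_W = (4C−1)/(4C−4) + 0.615/C = 26.692/23.692 + 0.0888 = 1.2155
τ₀ = 8FD/(πd³) = 8·848·27.0/(π·3.9³) = 183168/186.36 = 982.89 MPa
τ_max = K·τ₀ = 1.2155 × 982.89 = 1194.7 MPa

1190 MPa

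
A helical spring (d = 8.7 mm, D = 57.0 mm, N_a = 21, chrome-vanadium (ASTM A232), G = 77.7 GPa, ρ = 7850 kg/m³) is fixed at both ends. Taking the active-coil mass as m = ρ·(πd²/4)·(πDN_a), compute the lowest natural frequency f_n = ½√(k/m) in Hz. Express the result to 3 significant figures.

45.1 Hz

k = Gd⁴/(8D³N_a) = (77.7×10³)(8.7⁴)/(8·57.0³·21) = 14.308 N/mm = 14308 N/m
Wire length L = πDN_a = π·57.0·21 = 3760.5 mm
m = ρ·(πd²/4)·L = 7850 × 59.447×10⁻⁶ m² × 3.7605 m = 1.7549 kg
f_n = ½√(k/m) = 0.5·√(14308/1.7549) = 0.5·√(8153.1) = 45.147 Hz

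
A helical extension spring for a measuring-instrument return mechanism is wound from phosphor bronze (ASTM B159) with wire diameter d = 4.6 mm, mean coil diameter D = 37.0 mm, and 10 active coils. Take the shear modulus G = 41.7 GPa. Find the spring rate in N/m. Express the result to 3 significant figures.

k = Gd⁴/(8D³N_a) = (41.7×10³ × 4.6⁴) / (8 × 37.0³ × 10)
  = 1.8671e+07 / 4.05224e+06 = 4.6076 N/mm = 4607.6 N/m

4610 N/m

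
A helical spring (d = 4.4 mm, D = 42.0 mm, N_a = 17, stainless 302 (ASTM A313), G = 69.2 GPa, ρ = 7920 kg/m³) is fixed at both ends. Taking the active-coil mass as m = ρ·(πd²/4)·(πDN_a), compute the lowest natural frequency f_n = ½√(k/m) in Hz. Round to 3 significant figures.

48.8 Hz

k = Gd⁴/(8D³N_a) = (69.2×10³)(4.4⁴)/(8·42.0³·17) = 2.5741 N/mm = 2574.1 N/m
Wire length L = πDN_a = π·42.0·17 = 2243.1 mm
m = ρ·(πd²/4)·L = 7920 × 15.205×10⁻⁶ m² × 2.2431 m = 0.27013 kg
f_n = ½√(k/m) = 0.5·√(2574.1/0.27013) = 0.5·√(9529.3) = 48.809 Hz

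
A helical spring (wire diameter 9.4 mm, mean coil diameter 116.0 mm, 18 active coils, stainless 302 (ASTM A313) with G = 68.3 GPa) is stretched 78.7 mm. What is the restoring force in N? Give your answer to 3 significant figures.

k = Gd⁴/(8D³N_a) = (68.3×10³)(9.4⁴)/(8·116.0³·18) = 2.3724 N/mm
F = k·δ = 2.3724 × 78.7 = 186.71 N

187 N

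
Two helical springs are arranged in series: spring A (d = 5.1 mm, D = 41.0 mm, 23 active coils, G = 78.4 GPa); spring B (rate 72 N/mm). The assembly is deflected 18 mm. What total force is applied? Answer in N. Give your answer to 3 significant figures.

k_A = Gd⁴/(8D³N_a) = (78.4×10³)(5.1⁴)/(8·41.0³·23) = 4.1824 N/mm
Series: 1/k_eq = 1/4.1824 + 1/72 = 0.25299; k_eq = 3.9528 N/mm
F = k_eq·δ = 3.9528·18 = 71.15 N

71.2 N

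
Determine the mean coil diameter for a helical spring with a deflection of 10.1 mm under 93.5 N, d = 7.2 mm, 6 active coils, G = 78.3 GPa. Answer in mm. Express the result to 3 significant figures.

Required rate k = F/δ = 93.5/10.1 = 9.2574 N/mm
D = (Gd⁴/(8N_a·k))^(1/3) = (78.3×10³·7.2⁴/(8·6·9.2574))^(1/3)
  = (473544)^(1/3) = 77.9447 mm

77.9 mm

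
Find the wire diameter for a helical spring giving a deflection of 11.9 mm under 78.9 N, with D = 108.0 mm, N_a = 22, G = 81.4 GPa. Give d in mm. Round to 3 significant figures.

Required rate k = F/δ = 78.9/11.9 = 6.6303 N/mm
d = (8D³N_a·k / G)^(1/4) = (8·108.0³·22·6.6303 / (81.4×10³))^0.25
  = (18059)^0.25 = 11.5924 mm

11.6 mm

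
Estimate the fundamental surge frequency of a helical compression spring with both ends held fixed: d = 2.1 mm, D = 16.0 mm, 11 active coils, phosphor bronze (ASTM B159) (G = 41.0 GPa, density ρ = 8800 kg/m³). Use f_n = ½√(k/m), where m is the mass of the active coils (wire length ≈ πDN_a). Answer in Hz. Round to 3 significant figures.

181 Hz

k = Gd⁴/(8D³N_a) = (41.0×10³)(2.1⁴)/(8·16.0³·11) = 2.2122 N/mm = 2212.2 N/m
Wire length L = πDN_a = π·16.0·11 = 552.92 mm
m = ρ·(πd²/4)·L = 8800 × 3.4636×10⁻⁶ m² × 0.55292 m = 0.016853 kg
f_n = ½√(k/m) = 0.5·√(2212.2/0.016853) = 0.5·√(1.3126e+05) = 181.15 Hz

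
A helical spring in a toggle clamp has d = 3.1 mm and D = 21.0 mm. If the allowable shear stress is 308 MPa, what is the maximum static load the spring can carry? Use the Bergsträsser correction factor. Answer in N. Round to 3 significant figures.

C = D/d = 21.0/3.1 = 6.7742
K_B = (4C+2)/(4C−3) = 29.097/24.097 = 1.2075
τ_max = K·8FD/(πd³) → F_max = τ_allow·πd³/(8DK)
F_max = 308·π·3.1³/(8·21.0·1.2075) = 28826/202.86 = 142.1 N

142 N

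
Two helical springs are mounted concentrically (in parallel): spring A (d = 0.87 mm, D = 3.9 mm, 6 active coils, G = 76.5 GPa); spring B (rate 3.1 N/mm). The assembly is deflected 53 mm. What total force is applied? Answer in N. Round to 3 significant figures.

k_A = Gd⁴/(8D³N_a) = (76.5×10³)(0.87⁴)/(8·3.9³·6) = 15.392 N/mm
Parallel: k_eq = 15.392 + 3.1 = 18.492 N/mm
F = k_eq·δ = 18.492·53 = 980.09 N

980 N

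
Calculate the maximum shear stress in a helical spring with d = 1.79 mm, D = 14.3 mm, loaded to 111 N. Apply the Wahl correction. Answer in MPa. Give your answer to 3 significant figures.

835 MPa

Spring index C = D/d = 14.3/1.79 = 7.9888
K_W = (4C−1)/(4C−4) + 0.615/C = 30.955/27.955 + 0.0770 = 1.1843
τ₀ = 8FD/(πd³) = 8·111·14.3/(π·1.79³) = 12698.4/18.018 = 704.76 MPa
τ_max = K·τ₀ = 1.1843 × 704.76 = 834.64 MPa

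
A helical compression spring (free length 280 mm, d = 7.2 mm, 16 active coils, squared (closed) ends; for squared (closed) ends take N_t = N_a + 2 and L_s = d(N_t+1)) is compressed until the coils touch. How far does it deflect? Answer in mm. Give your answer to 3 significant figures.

143 mm

N_t = 18; L_s = 7.2·19 = 136.8 mm
δ_solid = L₀ − L_s = 280 − 136.8 = 143.2 mm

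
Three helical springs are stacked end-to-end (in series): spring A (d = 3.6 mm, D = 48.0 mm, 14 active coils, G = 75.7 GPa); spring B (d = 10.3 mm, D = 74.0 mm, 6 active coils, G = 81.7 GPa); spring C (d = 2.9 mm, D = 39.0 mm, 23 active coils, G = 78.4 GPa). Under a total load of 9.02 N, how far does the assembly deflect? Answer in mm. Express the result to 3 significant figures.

26.7 mm

k_A = Gd⁴/(8D³N_a) = (75.7×10³)(3.6⁴)/(8·48.0³·14) = 1.0265 N/mm
k_B = Gd⁴/(8D³N_a) = (81.7×10³)(10.3⁴)/(8·74.0³·6) = 47.275 N/mm
k_C = Gd⁴/(8D³N_a) = (78.4×10³)(2.9⁴)/(8·39.0³·23) = 0.50804 N/mm
Series: 1/k_eq = 1/1.0265 + 1/47.275 + 1/0.50804 = 2.9637; k_eq = 0.33742 N/mm
δ = F/k_eq = 9.02/0.33742 = 26.732 mm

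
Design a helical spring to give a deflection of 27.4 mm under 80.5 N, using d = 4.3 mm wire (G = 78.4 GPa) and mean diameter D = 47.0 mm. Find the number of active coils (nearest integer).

Required rate k = F/δ = 80.5/27.4 = 2.938 N/mm
N_a = Gd⁴/(8D³k) = (78.4×10³ × 4.3⁴)/(8 × 47.0³ × 2.938)
    = 2.68034e+07 / 2.44022e+06 = 10.98 → 11 coils

11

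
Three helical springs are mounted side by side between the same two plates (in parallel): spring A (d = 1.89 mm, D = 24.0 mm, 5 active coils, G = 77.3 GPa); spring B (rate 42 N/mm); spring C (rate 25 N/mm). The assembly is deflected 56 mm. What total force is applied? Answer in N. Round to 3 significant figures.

k_A = Gd⁴/(8D³N_a) = (77.3×10³)(1.89⁴)/(8·24.0³·5) = 1.7837 N/mm
Parallel: k_eq = 1.7837 + 42 + 25 = 68.784 N/mm
F = k_eq·δ = 68.784·56 = 3851.9 N

3850 N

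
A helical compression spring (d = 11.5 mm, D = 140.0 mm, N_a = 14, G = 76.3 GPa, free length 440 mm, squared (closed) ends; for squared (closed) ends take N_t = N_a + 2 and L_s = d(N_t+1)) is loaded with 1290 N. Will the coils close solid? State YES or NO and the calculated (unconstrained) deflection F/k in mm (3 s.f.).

YES, δ = 297 mm

k = Gd⁴/(8D³N_a) = (76.3×10³)(11.5⁴)/(8·140.0³·14) = 4.3422 N/mm
N_t = 16; L_s = 11.5·17 = 195.5 mm; δ_solid = L₀ − L_s = 440 − 195.5 = 244.5 mm
δ = F/k = 1290/4.3422 = 297.08 mm
δ ≥ δ_solid → spring goes solid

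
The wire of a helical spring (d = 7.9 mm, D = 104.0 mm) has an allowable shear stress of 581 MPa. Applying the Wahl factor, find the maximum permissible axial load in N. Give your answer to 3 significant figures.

976 N

C = D/d = 104.0/7.9 = 13.1646
K_W = (4C−1)/(4C−4) + 0.615/C = 51.658/48.658 + 0.0467 = 1.1084
τ_max = K·8FD/(πd³) → F_max = τ_allow·πd³/(8DK)
F_max = 581·π·7.9³/(8·104.0·1.1084) = 8.9993e+05/922.16 = 975.89 N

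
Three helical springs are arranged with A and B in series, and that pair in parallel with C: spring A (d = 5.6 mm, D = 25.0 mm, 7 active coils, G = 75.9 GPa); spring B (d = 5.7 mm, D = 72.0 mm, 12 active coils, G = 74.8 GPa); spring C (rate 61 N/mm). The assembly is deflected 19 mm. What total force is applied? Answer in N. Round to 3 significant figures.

k_A = Gd⁴/(8D³N_a) = (75.9×10³)(5.6⁴)/(8·25.0³·7) = 85.307 N/mm
k_B = Gd⁴/(8D³N_a) = (74.8×10³)(5.7⁴)/(8·72.0³·12) = 2.2036 N/mm
Springs A,B series: k_AB = 1/(1/85.307+1/2.2036) = 2.1481 N/mm; parallel with C: k_eq = 2.1481+61 = 63.148 N/mm
F = k_eq·δ = 63.148·19 = 1199.8 N

1200 N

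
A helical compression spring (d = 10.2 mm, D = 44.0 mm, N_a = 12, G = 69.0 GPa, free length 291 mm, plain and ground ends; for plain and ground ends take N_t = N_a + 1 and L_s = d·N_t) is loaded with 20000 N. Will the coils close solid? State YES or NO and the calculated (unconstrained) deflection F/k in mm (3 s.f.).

YES, δ = 219 mm

k = Gd⁴/(8D³N_a) = (69.0×10³)(10.2⁴)/(8·44.0³·12) = 91.331 N/mm
N_t = 13; L_s = 10.2·13 = 132.6 mm; δ_solid = L₀ − L_s = 291 − 132.6 = 158.4 mm
δ = F/k = 20000/91.331 = 218.98 mm
δ ≥ δ_solid → spring goes solid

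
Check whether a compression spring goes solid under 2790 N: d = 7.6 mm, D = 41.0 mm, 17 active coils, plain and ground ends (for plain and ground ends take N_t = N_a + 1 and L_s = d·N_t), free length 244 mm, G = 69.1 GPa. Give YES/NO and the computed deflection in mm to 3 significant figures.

YES, δ = 113 mm

k = Gd⁴/(8D³N_a) = (69.1×10³)(7.6⁴)/(8·41.0³·17) = 24.595 N/mm
N_t = 18; L_s = 7.6·18 = 136.8 mm; δ_solid = L₀ − L_s = 244 − 136.8 = 107.2 mm
δ = F/k = 2790/24.595 = 113.44 mm
δ ≥ δ_solid → spring goes solid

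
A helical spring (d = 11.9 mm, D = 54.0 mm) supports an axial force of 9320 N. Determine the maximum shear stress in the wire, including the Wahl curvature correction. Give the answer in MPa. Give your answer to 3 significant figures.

Spring index C = D/d = 54.0/11.9 = 4.5378
K_W = (4C−1)/(4C−4) + 0.615/C = 17.151/14.151 + 0.1355 = 1.3475
τ₀ = 8FD/(πd³) = 8·9320·54.0/(π·11.9³) = 4.02624e+06/5294.1 = 760.52 MPa
τ_max = K·τ₀ = 1.3475 × 760.52 = 1024.8 MPa

1020 MPa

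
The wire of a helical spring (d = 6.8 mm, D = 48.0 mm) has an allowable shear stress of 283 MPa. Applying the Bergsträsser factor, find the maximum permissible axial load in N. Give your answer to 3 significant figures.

608 N

C = D/d = 48.0/6.8 = 7.0588
K_B = (4C+2)/(4C−3) = 30.235/25.235 = 1.1981
τ_max = K·8FD/(πd³) → F_max = τ_allow·πd³/(8DK)
F_max = 283·π·6.8³/(8·48.0·1.1981) = 2.7955e+05/460.08 = 607.61 N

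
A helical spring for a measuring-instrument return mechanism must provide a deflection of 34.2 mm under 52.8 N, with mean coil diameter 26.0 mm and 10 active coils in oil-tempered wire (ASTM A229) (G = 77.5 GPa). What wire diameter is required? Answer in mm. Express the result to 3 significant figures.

2.30 mm

Required rate k = F/δ = 52.8/34.2 = 1.5439 N/mm
d = (8D³N_a·k / G)^(1/4) = (8·26.0³·10·1.5439 / (77.5×10³))^0.25
  = (28.01)^0.25 = 2.3005 mm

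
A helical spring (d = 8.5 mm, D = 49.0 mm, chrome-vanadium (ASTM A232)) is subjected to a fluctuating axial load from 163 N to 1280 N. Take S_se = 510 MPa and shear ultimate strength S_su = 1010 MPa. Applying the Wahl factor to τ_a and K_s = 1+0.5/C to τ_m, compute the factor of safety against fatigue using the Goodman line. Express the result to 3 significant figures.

C = D/d = 49.0/8.5 = 5.7647; K_W = (4C−1)/(4C−4)+0.615/C = 1.2641; K_s = 1+0.5/C = 1.0867
F_a = (F_max−F_min)/2 = 558.5 N; F_m = (F_max+F_min)/2 = 721.5 N
τ_a = K_W·8F_aD/(πd³) = 1.2641 × 113.48 = 143.44 MPa
τ_m = K_s·8F_mD/(πd³) = 1.0867 × 146.59 = 159.31 MPa
Goodman: 1/n_f = τ_a/S_se + τ_m/S_su = 143.44/510 + 159.31/1010 = 0.28126 + 0.15773 = 0.43899
n_f = 1/0.43899 = 2.278

2.28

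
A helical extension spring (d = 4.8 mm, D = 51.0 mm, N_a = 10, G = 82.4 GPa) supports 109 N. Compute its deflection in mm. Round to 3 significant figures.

26.4 mm

k = Gd⁴/(8D³N_a) = (82.4×10³)(4.8⁴)/(8·51.0³·10) = 4.1218 N/mm
δ = F/k = 109 / 4.1218 = 26.444 mm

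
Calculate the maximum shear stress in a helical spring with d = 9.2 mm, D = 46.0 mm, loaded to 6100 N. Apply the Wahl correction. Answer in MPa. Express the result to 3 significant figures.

Spring index C = D/d = 46.0/9.2 = 5.0000
K_W = (4C−1)/(4C−4) + 0.615/C = 19.000/16.000 + 0.1230 = 1.3105
τ₀ = 8FD/(πd³) = 8·6100·46.0/(π·9.2³) = 2.2448e+06/2446.3 = 917.62 MPa
τ_max = K·τ₀ = 1.3105 × 917.62 = 1202.5 MPa

1200 MPa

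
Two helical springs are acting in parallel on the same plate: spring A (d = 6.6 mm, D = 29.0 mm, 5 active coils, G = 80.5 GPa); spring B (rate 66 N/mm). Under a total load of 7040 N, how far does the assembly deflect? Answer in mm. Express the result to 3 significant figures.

31.6 mm

k_A = Gd⁴/(8D³N_a) = (80.5×10³)(6.6⁴)/(8·29.0³·5) = 156.57 N/mm
Parallel: k_eq = 156.57 + 66 = 222.57 N/mm
δ = F/k_eq = 7040/222.57 = 31.63 mm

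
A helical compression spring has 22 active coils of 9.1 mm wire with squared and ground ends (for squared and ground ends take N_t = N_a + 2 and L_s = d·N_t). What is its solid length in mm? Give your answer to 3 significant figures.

squared and ground ends: N_t = N_a + 2 = 22 + 2 = 24
L_s = d·N_t = 9.1 × 24 = 218.4 mm

218 mm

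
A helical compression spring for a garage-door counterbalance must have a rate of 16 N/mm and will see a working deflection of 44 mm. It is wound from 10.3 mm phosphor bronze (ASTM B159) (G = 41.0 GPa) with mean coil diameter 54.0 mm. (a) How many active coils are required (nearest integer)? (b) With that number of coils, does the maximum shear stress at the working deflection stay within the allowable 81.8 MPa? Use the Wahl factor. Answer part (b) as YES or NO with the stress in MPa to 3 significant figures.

(a) 23 coils; (b) NO, τ_max = 114 MPa

N_a = Gd⁴/(8D³k) = (41.0×10³)(10.3⁴)/(8·54.0³·16) = 22.9 → N_a = 23
Actual rate k = Gd⁴/(8D³·23) = 15.927 N/mm
Working load F = kδ = 15.927·44 = 700.79 N
C = 54.0/10.3 = 5.2427; K_W = (4C−1)/(4C−4)+0.615/C = 1.2941
τ_max = K_W·8FD/(πd³) = 1.2941·88.188 = 114.12 MPa
τ_max > 81.8 MPa → exceeds allowable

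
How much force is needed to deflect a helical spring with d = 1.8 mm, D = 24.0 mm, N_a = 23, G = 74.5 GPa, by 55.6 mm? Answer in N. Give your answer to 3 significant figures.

17.1 N

k = Gd⁴/(8D³N_a) = (74.5×10³)(1.8⁴)/(8·24.0³·23) = 0.30746 N/mm
F = k·δ = 0.30746 × 55.6 = 17.095 N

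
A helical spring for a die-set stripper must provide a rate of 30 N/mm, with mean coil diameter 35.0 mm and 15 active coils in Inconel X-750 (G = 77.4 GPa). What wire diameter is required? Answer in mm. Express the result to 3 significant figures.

6.68 mm

d = (8D³N_a·k / G)^(1/4) = (8·35.0³·15·30 / (77.4×10³))^0.25
  = (1994.2)^0.25 = 6.6825 mm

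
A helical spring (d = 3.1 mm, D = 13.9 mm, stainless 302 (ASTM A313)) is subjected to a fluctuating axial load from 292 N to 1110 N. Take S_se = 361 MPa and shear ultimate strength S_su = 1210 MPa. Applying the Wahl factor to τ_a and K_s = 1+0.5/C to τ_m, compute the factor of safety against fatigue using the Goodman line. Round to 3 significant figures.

C = D/d = 13.9/3.1 = 4.4839; K_W = (4C−1)/(4C−4)+0.615/C = 1.3524; K_s = 1+0.5/C = 1.1115
F_a = (F_max−F_min)/2 = 409 N; F_m = (F_max+F_min)/2 = 701 N
τ_a = K_W·8F_aD/(πd³) = 1.3524 × 485.95 = 657.22 MPa
τ_m = K_s·8F_mD/(πd³) = 1.1115 × 832.89 = 925.77 MPa
Goodman: 1/n_f = τ_a/S_se + τ_m/S_su = 657.22/361 + 925.77/1210 = 1.82055 + 0.76510 = 2.5856
n_f = 1/2.5856 = 0.3868

0.387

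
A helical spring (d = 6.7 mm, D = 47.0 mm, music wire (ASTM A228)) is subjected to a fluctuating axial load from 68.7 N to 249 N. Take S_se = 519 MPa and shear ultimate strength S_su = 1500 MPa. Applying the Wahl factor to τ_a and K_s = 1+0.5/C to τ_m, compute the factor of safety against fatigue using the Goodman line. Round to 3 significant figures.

7.76

C = D/d = 47.0/6.7 = 7.0149; K_W = (4C−1)/(4C−4)+0.615/C = 1.2124; K_s = 1+0.5/C = 1.0713
F_a = (F_max−F_min)/2 = 90.15 N; F_m = (F_max+F_min)/2 = 158.85 N
τ_a = K_W·8F_aD/(πd³) = 1.2124 × 35.874 = 43.492 MPa
τ_m = K_s·8F_mD/(πd³) = 1.0713 × 63.212 = 67.718 MPa
Goodman: 1/n_f = τ_a/S_se + τ_m/S_su = 43.492/519 + 67.718/1500 = 0.08380 + 0.04515 = 0.12895
n_f = 1/0.12895 = 7.755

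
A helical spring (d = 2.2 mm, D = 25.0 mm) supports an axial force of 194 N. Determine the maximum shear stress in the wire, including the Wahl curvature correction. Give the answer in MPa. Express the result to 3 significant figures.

Spring index C = D/d = 25.0/2.2 = 11.3636
K_W = (4C−1)/(4C−4) + 0.615/C = 44.455/41.455 + 0.0541 = 1.1265
τ₀ = 8FD/(πd³) = 8·194·25.0/(π·2.2³) = 38800/33.452 = 1159.9 MPa
τ_max = K·τ₀ = 1.1265 × 1159.9 = 1306.6 MPa

1310 MPa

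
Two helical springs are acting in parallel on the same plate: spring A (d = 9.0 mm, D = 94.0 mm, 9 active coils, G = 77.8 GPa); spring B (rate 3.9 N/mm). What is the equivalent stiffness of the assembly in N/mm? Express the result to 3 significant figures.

k_A = Gd⁴/(8D³N_a) = (77.8×10³)(9.0⁴)/(8·94.0³·9) = 8.5356 N/mm
Parallel: k_eq = 8.5356 + 3.9 = 12.436 N/mm

12.4 N/mm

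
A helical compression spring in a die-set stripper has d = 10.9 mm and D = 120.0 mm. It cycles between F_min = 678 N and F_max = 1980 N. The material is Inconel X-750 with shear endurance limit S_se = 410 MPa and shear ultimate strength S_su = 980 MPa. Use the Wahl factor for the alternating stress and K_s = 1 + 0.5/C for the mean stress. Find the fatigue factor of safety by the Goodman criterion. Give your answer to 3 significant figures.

C = D/d = 120.0/10.9 = 11.0092; K_W = (4C−1)/(4C−4)+0.615/C = 1.1308; K_s = 1+0.5/C = 1.0454
F_a = (F_max−F_min)/2 = 651 N; F_m = (F_max+F_min)/2 = 1329 N
τ_a = K_W·8F_aD/(πd³) = 1.1308 × 153.61 = 173.7 MPa
τ_m = K_s·8F_mD/(πd³) = 1.0454 × 313.59 = 327.84 MPa
Goodman: 1/n_f = τ_a/S_se + τ_m/S_su = 173.7/410 + 327.84/980 = 0.42366 + 0.33453 = 0.75819
n_f = 1/0.75819 = 1.319

1.32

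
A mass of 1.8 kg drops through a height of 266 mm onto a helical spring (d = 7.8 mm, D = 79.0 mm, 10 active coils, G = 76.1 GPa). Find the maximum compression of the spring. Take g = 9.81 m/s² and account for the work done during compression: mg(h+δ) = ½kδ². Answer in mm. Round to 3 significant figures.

38.8 mm

k = Gd⁴/(8D³N_a) = (76.1×10³)(7.8⁴)/(8·79.0³·10) = 7.1415 N/mm
W = mg = 1.8 × 9.81 = 17.658 N
½kδ² − Wδ − Wh = 0 → δ = (W + √(W² + 2kWh))/k
δ = (17.658 + √(311.8 + 67088))/7.1415 = (17.658 + 259.61)/7.1415 = 38.825 mm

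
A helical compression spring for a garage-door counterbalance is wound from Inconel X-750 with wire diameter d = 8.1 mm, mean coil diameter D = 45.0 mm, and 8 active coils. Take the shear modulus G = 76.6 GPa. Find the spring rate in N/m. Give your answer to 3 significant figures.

56500 N/m

k = Gd⁴/(8D³N_a) = (76.6×10³ × 8.1⁴) / (8 × 45.0³ × 8)
  = 3.29738e+08 / 5.832e+06 = 56.539 N/mm = 56539 N/m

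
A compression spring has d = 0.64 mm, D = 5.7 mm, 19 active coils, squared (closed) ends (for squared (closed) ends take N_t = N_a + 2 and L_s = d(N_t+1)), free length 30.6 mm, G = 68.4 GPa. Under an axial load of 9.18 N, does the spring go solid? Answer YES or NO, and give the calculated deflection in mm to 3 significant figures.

YES, δ = 22.5 mm

k = Gd⁴/(8D³N_a) = (68.4×10³)(0.64⁴)/(8·5.7³·19) = 0.40767 N/mm
N_t = 21; L_s = 0.64·22 = 14.08 mm; δ_solid = L₀ − L_s = 30.6 − 14.08 = 16.52 mm
δ = F/k = 9.18/0.40767 = 22.518 mm
δ ≥ δ_solid → spring goes solid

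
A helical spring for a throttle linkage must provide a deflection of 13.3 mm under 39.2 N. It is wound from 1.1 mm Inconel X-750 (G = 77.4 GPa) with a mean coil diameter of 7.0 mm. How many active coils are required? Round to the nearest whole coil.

Required rate k = F/δ = 39.2/13.3 = 2.9474 N/mm
N_a = Gd⁴/(8D³k) = (77.4×10³ × 1.1⁴)/(8 × 7.0³ × 2.9474)
    = 113321 / 8087.58 = 14.01 → 14 coils

14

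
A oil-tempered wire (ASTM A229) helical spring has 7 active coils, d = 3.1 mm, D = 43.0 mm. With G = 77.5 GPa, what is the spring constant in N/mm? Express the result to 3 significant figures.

1.61 N/mm

k = Gd⁴/(8D³N_a) = (77.5×10³ × 3.1⁴) / (8 × 43.0³ × 7)
  = 7.15729e+06 / 4.45239e+06 = 1.6075 N/mm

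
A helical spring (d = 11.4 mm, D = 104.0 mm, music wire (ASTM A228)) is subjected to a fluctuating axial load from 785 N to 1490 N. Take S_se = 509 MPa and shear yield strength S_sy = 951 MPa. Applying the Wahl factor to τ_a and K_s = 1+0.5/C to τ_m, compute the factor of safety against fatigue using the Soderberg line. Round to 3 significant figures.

2.71

C = D/d = 104.0/11.4 = 9.1228; K_W = (4C−1)/(4C−4)+0.615/C = 1.1597; K_s = 1+0.5/C = 1.0548
F_a = (F_max−F_min)/2 = 352.5 N; F_m = (F_max+F_min)/2 = 1137.5 N
τ_a = K_W·8F_aD/(πd³) = 1.1597 × 63.011 = 73.077 MPa
τ_m = K_s·8F_mD/(πd³) = 1.0548 × 203.33 = 214.48 MPa
Soderberg: 1/n_f = τ_a/S_se + τ_m/S_sy = 73.077/509 + 214.48/951 = 0.14357 + 0.22553 = 0.3691
n_f = 1/0.3691 = 2.709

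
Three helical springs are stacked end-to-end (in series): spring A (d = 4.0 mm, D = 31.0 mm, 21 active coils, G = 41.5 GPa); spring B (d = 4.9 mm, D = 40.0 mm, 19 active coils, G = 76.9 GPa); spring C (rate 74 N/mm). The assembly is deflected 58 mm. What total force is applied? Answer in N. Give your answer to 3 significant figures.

k_A = Gd⁴/(8D³N_a) = (41.5×10³)(4.0⁴)/(8·31.0³·21) = 2.1227 N/mm
k_B = Gd⁴/(8D³N_a) = (76.9×10³)(4.9⁴)/(8·40.0³·19) = 4.5571 N/mm
Series: 1/k_eq = 1/2.1227 + 1/4.5571 + 1/74 = 0.70404; k_eq = 1.4204 N/mm
F = k_eq·δ = 1.4204·58 = 82.381 N

82.4 N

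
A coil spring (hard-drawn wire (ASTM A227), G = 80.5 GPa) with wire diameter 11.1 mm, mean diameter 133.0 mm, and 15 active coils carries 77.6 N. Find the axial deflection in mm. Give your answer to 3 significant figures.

k = Gd⁴/(8D³N_a) = (80.5×10³)(11.1⁴)/(8·133.0³·15) = 4.3286 N/mm
δ = F/k = 77.6 / 4.3286 = 17.927 mm

17.9 mm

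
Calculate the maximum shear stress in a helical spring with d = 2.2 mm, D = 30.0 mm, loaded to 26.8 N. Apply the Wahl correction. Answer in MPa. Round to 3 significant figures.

Spring index C = D/d = 30.0/2.2 = 13.6364
K_W = (4C−1)/(4C−4) + 0.615/C = 53.545/50.545 + 0.0451 = 1.1045
τ₀ = 8FD/(πd³) = 8·26.8·30.0/(π·2.2³) = 6432/33.452 = 192.28 MPa
τ_max = K·τ₀ = 1.1045 × 192.28 = 212.36 MPa

212 MPa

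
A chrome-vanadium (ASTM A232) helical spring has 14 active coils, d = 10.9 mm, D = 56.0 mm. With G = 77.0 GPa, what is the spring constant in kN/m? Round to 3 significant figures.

k = Gd⁴/(8D³N_a) = (77.0×10³ × 10.9⁴) / (8 × 56.0³ × 14)
  = 1.08692e+09 / 1.9669e+07 = 55.26 N/mm

55.3 kN/m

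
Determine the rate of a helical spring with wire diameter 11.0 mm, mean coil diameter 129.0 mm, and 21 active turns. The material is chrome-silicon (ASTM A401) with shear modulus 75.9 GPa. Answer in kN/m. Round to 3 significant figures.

k = Gd⁴/(8D³N_a) = (75.9×10³ × 11.0⁴) / (8 × 129.0³ × 21)
  = 1.11125e+09 / 3.60644e+08 = 3.0813 N/mm

3.08 kN/m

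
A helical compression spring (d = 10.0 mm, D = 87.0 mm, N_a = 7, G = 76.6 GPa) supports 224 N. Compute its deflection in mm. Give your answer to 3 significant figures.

10.8 mm

k = Gd⁴/(8D³N_a) = (76.6×10³)(10.0⁴)/(8·87.0³·7) = 20.772 N/mm
δ = F/k = 224 / 20.772 = 10.784 mm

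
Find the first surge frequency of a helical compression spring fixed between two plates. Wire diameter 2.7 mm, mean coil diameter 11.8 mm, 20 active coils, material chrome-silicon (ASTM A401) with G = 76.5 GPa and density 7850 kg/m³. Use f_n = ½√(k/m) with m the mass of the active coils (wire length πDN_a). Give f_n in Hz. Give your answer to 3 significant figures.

341 Hz

k = Gd⁴/(8D³N_a) = (76.5×10³)(2.7⁴)/(8·11.8³·20) = 15.465 N/mm = 15465 N/m
Wire length L = πDN_a = π·11.8·20 = 741.42 mm
m = ρ·(πd²/4)·L = 7850 × 5.7256×10⁻⁶ m² × 0.74142 m = 0.033323 kg
f_n = ½√(k/m) = 0.5·√(15465/0.033323) = 0.5·√(4.6409e+05) = 340.62 Hz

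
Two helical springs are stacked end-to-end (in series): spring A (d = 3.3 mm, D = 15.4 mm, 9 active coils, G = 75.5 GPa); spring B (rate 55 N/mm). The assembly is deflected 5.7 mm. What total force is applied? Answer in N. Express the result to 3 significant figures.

120 N

k_A = Gd⁴/(8D³N_a) = (75.5×10³)(3.3⁴)/(8·15.4³·9) = 34.049 N/mm
Series: 1/k_eq = 1/34.049 + 1/55 = 0.047551; k_eq = 21.03 N/mm
F = k_eq·δ = 21.03·5.7 = 119.87 N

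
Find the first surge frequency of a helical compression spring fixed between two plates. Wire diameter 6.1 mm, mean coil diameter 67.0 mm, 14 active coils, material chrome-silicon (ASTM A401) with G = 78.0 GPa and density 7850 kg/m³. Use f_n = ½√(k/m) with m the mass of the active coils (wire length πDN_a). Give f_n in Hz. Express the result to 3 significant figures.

k = Gd⁴/(8D³N_a) = (78.0×10³)(6.1⁴)/(8·67.0³·14) = 3.2061 N/mm = 3206.1 N/m
Wire length L = πDN_a = π·67.0·14 = 2946.8 mm
m = ρ·(πd²/4)·L = 7850 × 29.225×10⁻⁶ m² × 2.9468 m = 0.67604 kg
f_n = ½√(k/m) = 0.5·√(3206.1/0.67604) = 0.5·√(4742.4) = 34.433 Hz

34.4 Hz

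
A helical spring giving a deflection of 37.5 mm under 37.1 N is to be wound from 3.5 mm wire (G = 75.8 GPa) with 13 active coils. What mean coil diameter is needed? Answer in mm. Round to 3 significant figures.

Required rate k = F/δ = 37.1/37.5 = 0.98933 N/mm
D = (Gd⁴/(8N_a·k))^(1/3) = (75.8×10³·3.5⁴/(8·13·0.98933))^(1/3)
  = (110552)^(1/3) = 47.9942 mm

48.0 mm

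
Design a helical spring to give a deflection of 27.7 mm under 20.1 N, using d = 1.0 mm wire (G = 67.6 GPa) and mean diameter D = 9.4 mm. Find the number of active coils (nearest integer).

Required rate k = F/δ = 20.1/27.7 = 0.72563 N/mm
N_a = Gd⁴/(8D³k) = (67.6×10³ × 1.0⁴)/(8 × 9.4³ × 0.72563)
    = 67600 / 4821.59 = 14.02 → 14 coils

14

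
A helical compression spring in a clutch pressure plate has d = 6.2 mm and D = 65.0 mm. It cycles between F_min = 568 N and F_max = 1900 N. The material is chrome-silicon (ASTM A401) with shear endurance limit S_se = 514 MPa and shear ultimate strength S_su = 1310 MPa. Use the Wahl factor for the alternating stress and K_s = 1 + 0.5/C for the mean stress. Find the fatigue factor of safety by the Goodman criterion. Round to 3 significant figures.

C = D/d = 65.0/6.2 = 10.4839; K_W = (4C−1)/(4C−4)+0.615/C = 1.1377; K_s = 1+0.5/C = 1.0477
F_a = (F_max−F_min)/2 = 666 N; F_m = (F_max+F_min)/2 = 1234 N
τ_a = K_W·8F_aD/(πd³) = 1.1377 × 462.54 = 526.26 MPa
τ_m = K_s·8F_mD/(πd³) = 1.0477 × 857.03 = 897.9 MPa
Goodman: 1/n_f = τ_a/S_se + τ_m/S_su = 526.26/514 + 897.9/1310 = 1.02384 + 0.68542 = 1.7093
n_f = 1/1.7093 = 0.585

0.585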